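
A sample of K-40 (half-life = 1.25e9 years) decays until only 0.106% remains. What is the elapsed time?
t = t½ × log₂(N₀/N) = 1.235e10 years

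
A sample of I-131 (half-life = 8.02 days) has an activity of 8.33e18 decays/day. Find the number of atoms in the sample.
N = A/λ = 9.638e19 atoms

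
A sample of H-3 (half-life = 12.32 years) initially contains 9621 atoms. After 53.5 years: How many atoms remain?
N = N₀(1/2)^(t/t½) = 474.2 atoms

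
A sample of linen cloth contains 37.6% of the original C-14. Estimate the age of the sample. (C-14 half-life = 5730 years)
Age = t½ × log₂(1/ratio) = 8086 years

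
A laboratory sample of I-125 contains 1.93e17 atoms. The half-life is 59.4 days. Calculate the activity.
A = λN = 2.252e15 decays/day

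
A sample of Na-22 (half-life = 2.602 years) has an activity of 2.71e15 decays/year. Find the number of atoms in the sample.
N = A/λ = 1.017e16 atoms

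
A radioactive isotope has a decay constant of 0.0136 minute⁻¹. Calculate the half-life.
t½ = ln(2)/λ = 50.97 minutes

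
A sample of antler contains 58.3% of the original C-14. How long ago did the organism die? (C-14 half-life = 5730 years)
Age = t½ × log₂(1/ratio) = 4460 years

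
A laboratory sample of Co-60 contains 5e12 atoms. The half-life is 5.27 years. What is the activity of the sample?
A = λN = 6.576e11 decays/year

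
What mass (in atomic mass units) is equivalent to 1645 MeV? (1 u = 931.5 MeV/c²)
m = E/c² = 1.766 u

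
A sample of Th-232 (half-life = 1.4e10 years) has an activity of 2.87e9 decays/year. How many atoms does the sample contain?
N = A/λ = 5.797e19 atoms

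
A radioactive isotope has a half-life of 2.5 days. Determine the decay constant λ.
λ = ln(2)/t½ = 0.2773 day⁻¹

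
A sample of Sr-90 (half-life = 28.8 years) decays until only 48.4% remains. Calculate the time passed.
t = t½ × log₂(N₀/N) = 30.15 years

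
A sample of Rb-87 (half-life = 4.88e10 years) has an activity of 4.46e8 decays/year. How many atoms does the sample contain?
N = A/λ = 3.14e19 atoms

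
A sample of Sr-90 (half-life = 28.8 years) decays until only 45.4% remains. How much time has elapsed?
t = t½ × log₂(N₀/N) = 32.81 years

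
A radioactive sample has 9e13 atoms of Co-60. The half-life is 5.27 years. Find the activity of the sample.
A = λN = 1.184e13 decays/year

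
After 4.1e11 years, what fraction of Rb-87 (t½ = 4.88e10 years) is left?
N/N₀ = (1/2)^(t/t½) = 0.002957 = 0.296%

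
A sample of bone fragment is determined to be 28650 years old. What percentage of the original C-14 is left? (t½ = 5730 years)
N/N₀ = (1/2)^(t/t½) = 0.03125 = 3.12%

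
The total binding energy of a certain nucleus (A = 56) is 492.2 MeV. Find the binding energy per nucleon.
B.E./A = 492.2/56 = 8.789 MeV/nucleon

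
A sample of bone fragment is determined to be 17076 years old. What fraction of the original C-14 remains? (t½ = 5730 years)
N/N₀ = (1/2)^(t/t½) = 0.1267 = 12.7%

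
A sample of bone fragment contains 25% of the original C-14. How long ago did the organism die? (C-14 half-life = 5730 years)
Age = t½ × log₂(1/ratio) = 11460 years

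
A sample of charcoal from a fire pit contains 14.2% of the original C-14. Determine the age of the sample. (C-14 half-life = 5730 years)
Age = t½ × log₂(1/ratio) = 16140 years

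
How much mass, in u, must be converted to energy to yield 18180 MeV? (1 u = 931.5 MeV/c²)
m = E/c² = 19.52 u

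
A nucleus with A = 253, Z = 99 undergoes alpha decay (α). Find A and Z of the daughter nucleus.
Daughter: A = 249, Z = 97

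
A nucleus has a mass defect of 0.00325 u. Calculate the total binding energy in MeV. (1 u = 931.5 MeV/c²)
B.E. = Δm × 931.5 = 3.027 MeV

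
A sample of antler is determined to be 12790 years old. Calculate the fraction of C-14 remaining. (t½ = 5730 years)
N/N₀ = (1/2)^(t/t½) = 0.2128 = 21.3%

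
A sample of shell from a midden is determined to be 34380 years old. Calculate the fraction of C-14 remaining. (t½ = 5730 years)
N/N₀ = (1/2)^(t/t½) = 0.01562 = 1.56%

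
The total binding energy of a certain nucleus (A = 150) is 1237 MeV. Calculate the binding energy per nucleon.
B.E./A = 1237/150 = 8.247 MeV/nucleon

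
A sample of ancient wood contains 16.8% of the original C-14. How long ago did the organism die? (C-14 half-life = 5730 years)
Age = t½ × log₂(1/ratio) = 14750 years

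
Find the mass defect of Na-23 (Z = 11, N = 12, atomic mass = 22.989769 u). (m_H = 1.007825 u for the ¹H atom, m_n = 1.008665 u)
Δm = Z·m_H + N·m_n − M = 0.2003 u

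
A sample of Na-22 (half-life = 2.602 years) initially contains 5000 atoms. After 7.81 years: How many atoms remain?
N = N₀(1/2)^(t/t½) = 624.3 atoms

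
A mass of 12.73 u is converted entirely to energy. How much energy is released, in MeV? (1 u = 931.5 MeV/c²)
E = mc² = 11860 MeV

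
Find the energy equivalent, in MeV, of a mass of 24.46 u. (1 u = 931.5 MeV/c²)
E = mc² = 22780 MeV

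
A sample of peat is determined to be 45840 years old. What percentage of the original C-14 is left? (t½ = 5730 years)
N/N₀ = (1/2)^(t/t½) = 0.003906 = 0.391%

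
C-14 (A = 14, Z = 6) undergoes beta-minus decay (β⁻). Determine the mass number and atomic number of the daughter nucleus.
Daughter: A = 14, Z = 7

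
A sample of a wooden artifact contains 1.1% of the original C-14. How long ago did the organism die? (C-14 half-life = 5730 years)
Age = t½ × log₂(1/ratio) = 37280 years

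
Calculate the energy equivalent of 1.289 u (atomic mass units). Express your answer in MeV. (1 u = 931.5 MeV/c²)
E = mc² = 1201 MeV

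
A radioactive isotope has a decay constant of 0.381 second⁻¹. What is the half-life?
t½ = ln(2)/λ = 1.819 seconds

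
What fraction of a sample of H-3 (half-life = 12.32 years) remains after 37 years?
N/N₀ = (1/2)^(t/t½) = 0.1247 = 12.5%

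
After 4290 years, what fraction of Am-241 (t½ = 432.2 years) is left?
N/N₀ = (1/2)^(t/t½) = 0.001028 = 0.103%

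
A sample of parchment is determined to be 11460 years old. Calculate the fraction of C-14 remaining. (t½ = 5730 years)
N/N₀ = (1/2)^(t/t½) = 0.25 = 25%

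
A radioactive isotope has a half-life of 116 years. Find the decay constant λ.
λ = ln(2)/t½ = 0.005975 year⁻¹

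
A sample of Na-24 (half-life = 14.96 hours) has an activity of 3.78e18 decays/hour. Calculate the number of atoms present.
N = A/λ = 8.158e19 atoms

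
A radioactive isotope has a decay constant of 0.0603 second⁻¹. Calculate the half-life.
t½ = ln(2)/λ = 11.49 seconds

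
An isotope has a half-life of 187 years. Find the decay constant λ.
λ = ln(2)/t½ = 0.003707 year⁻¹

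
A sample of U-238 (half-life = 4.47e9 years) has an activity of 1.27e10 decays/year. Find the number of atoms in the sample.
N = A/λ = 8.19e19 atoms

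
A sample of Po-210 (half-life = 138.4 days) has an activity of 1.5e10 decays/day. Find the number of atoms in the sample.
N = A/λ = 2.995e12 atoms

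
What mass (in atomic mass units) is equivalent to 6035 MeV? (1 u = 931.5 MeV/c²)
m = E/c² = 6.479 u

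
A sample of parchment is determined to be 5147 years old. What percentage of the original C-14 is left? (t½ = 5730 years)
N/N₀ = (1/2)^(t/t½) = 0.5365 = 53.7%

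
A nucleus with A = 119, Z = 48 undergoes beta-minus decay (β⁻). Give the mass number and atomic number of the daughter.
Daughter: A = 119, Z = 49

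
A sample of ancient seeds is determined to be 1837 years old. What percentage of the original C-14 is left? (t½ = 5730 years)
N/N₀ = (1/2)^(t/t½) = 0.8007 = 80.1%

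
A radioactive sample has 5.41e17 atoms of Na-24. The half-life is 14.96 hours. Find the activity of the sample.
A = λN = 2.507e16 decays/hour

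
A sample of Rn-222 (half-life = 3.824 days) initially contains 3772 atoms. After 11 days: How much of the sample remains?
N = N₀(1/2)^(t/t½) = 513.6 atoms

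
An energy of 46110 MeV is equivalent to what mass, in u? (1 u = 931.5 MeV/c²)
m = E/c² = 49.5 u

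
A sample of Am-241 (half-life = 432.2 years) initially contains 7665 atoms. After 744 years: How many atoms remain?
N = N₀(1/2)^(t/t½) = 2324 atoms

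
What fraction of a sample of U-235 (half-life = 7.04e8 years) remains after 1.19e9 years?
N/N₀ = (1/2)^(t/t½) = 0.3099 = 31%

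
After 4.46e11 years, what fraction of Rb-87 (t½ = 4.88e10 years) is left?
N/N₀ = (1/2)^(t/t½) = 0.001773 = 0.177%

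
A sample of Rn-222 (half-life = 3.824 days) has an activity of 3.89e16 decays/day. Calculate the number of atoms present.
N = A/λ = 2.146e17 atoms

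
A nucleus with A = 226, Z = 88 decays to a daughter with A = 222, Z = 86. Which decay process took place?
ΔA = -4, ΔZ = -2 ⇒ alpha decay (α)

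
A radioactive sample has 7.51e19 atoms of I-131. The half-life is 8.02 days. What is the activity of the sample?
A = λN = 6.491e18 decays/day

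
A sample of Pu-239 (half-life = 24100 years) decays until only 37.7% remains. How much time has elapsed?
t = t½ × log₂(N₀/N) = 33920 years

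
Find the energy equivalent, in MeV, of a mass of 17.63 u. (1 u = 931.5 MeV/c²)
E = mc² = 16420 MeV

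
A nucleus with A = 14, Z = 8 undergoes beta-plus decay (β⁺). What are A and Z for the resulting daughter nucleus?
Daughter: A = 14, Z = 7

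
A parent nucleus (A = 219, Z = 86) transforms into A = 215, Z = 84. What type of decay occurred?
ΔA = -4, ΔZ = -2 ⇒ alpha decay (α)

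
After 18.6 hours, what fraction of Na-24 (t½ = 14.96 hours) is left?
N/N₀ = (1/2)^(t/t½) = 0.4224 = 42.2%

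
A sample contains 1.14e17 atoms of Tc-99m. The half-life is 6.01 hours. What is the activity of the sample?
A = λN = 1.315e16 decays/hour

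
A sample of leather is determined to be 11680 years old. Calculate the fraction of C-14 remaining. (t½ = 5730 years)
N/N₀ = (1/2)^(t/t½) = 0.2434 = 24.3%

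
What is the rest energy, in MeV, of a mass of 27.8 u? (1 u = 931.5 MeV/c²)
E = mc² = 25900 MeV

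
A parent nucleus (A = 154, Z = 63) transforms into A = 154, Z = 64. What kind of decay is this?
ΔA = 0, ΔZ = +1 ⇒ beta-minus decay (β⁻)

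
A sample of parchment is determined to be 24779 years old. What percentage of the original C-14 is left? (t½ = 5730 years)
N/N₀ = (1/2)^(t/t½) = 0.04991 = 4.99%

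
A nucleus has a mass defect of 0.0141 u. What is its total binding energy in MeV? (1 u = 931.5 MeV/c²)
B.E. = Δm × 931.5 = 13.13 MeV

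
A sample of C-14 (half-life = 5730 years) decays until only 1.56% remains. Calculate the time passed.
t = t½ × log₂(N₀/N) = 34390 years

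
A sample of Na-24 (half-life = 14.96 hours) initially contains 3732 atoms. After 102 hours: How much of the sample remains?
N = N₀(1/2)^(t/t½) = 33.07 atoms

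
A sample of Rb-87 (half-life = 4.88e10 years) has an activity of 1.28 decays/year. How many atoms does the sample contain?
N = A/λ = 9.012e10 atoms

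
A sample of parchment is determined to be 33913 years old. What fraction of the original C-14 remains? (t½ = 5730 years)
N/N₀ = (1/2)^(t/t½) = 0.01653 = 1.65%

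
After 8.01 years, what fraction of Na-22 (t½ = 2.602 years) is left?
N/N₀ = (1/2)^(t/t½) = 0.1184 = 11.8%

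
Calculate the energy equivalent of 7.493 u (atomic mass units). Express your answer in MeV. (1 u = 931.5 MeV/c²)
E = mc² = 6980 MeV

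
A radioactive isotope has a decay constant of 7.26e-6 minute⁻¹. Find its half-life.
t½ = ln(2)/λ = 95470 minutes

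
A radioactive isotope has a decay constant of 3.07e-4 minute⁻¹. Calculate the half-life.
t½ = ln(2)/λ = 2258 minutes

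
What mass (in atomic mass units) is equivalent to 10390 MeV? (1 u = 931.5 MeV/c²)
m = E/c² = 11.15 u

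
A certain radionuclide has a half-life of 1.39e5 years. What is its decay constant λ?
λ = ln(2)/t½ = 4.987e-6 year⁻¹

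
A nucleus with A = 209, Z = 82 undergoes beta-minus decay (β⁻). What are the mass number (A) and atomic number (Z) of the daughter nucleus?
Daughter: A = 209, Z = 83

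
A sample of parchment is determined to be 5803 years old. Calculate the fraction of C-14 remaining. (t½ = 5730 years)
N/N₀ = (1/2)^(t/t½) = 0.4956 = 49.6%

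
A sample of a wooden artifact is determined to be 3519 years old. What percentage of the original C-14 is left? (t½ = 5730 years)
N/N₀ = (1/2)^(t/t½) = 0.6533 = 65.3%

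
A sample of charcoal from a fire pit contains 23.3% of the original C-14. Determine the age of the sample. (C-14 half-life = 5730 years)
Age = t½ × log₂(1/ratio) = 12040 years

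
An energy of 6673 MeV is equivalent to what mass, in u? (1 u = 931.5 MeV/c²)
m = E/c² = 7.164 u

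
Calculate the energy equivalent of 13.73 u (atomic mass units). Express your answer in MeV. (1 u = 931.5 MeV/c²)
E = mc² = 12790 MeV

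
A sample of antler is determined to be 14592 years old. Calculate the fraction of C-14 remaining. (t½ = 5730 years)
N/N₀ = (1/2)^(t/t½) = 0.1712 = 17.1%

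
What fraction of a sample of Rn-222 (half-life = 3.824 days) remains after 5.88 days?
N/N₀ = (1/2)^(t/t½) = 0.3444 = 34.4%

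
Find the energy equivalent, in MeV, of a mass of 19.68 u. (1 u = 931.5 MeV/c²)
E = mc² = 18330 MeV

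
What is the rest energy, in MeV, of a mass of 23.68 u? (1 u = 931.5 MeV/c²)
E = mc² = 22060 MeV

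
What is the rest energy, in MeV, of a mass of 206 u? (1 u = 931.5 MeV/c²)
E = mc² = 1.919e5 MeV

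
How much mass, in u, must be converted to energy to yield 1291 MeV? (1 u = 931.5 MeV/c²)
m = E/c² = 1.386 u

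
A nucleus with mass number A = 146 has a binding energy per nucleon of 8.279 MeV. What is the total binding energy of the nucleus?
B.E. = 8.279 × 146 = 1209 MeV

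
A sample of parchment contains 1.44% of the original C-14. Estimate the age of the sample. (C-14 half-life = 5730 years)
Age = t½ × log₂(1/ratio) = 35050 years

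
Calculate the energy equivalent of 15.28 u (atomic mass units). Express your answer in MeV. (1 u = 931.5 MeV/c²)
E = mc² = 14230 MeV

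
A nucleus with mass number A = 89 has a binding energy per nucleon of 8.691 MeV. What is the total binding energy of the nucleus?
B.E. = 8.691 × 89 = 773.5 MeV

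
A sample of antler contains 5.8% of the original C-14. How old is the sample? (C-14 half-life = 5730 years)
Age = t½ × log₂(1/ratio) = 23540 years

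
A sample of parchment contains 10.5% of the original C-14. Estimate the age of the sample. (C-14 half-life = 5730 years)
Age = t½ × log₂(1/ratio) = 18630 years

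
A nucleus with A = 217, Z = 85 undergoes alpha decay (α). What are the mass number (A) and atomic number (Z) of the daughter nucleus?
Daughter: A = 213, Z = 83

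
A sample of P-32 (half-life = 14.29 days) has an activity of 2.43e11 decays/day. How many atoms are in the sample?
N = A/λ = 5.01e12 atoms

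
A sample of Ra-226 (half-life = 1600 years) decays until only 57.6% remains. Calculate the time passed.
t = t½ × log₂(N₀/N) = 1273 years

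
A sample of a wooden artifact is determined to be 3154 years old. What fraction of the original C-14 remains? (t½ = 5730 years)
N/N₀ = (1/2)^(t/t½) = 0.6828 = 68.3%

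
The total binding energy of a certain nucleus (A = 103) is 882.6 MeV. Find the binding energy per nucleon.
B.E./A = 882.6/103 = 8.569 MeV/nucleon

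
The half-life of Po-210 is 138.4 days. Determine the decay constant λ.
λ = ln(2)/t½ = 0.005008 day⁻¹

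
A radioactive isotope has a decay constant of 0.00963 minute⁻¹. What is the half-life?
t½ = ln(2)/λ = 71.98 minutes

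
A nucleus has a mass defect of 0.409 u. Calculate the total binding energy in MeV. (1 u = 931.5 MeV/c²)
B.E. = Δm × 931.5 = 381 MeV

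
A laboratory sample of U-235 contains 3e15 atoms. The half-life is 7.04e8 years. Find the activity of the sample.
A = λN = 2.954e6 decays/year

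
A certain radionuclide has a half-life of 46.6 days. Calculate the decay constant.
λ = ln(2)/t½ = 0.01487 day⁻¹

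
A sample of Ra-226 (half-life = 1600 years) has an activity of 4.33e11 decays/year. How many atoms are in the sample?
N = A/λ = 9.995e14 atoms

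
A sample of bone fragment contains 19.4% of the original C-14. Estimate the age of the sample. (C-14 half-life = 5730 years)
Age = t½ × log₂(1/ratio) = 13560 years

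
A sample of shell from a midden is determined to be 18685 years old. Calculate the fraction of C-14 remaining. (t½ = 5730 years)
N/N₀ = (1/2)^(t/t½) = 0.1043 = 10.4%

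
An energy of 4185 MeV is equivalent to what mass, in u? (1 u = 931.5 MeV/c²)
m = E/c² = 4.493 u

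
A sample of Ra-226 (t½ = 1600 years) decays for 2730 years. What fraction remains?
N/N₀ = (1/2)^(t/t½) = 0.3065 = 30.6%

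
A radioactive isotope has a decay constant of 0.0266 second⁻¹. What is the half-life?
t½ = ln(2)/λ = 26.06 seconds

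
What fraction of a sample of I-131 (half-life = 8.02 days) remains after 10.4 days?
N/N₀ = (1/2)^(t/t½) = 0.407 = 40.7%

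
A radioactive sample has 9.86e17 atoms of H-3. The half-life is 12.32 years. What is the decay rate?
A = λN = 5.547e16 decays/year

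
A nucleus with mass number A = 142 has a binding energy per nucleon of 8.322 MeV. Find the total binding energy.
B.E. = 8.322 × 142 = 1182 MeV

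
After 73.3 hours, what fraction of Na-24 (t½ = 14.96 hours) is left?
N/N₀ = (1/2)^(t/t½) = 0.0335 = 3.35%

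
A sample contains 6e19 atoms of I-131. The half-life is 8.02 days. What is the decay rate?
A = λN = 5.186e18 decays/day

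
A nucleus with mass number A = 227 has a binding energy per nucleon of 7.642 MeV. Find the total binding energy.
B.E. = 7.642 × 227 = 1735 MeV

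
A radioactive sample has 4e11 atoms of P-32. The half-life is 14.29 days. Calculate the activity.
A = λN = 1.94e10 decays/day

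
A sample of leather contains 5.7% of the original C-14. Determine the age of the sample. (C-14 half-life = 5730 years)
Age = t½ × log₂(1/ratio) = 23680 years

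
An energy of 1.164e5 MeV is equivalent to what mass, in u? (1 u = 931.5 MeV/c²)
m = E/c² = 125 u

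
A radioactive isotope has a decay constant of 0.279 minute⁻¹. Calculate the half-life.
t½ = ln(2)/λ = 2.484 minutes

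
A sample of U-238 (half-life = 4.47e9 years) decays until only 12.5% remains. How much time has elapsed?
t = t½ × log₂(N₀/N) = 1.341e10 years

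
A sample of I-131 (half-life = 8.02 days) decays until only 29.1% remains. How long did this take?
t = t½ × log₂(N₀/N) = 14.28 days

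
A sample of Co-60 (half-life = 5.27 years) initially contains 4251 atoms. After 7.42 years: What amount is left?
N = N₀(1/2)^(t/t½) = 1602 atoms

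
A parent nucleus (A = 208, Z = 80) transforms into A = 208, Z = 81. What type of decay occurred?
ΔA = 0, ΔZ = +1 ⇒ beta-minus decay (β⁻)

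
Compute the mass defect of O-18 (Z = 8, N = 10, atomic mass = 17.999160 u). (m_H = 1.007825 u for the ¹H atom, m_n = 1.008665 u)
Δm = Z·m_H + N·m_n − M = 0.1501 u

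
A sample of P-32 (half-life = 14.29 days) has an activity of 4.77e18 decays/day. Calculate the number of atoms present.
N = A/λ = 9.834e19 atoms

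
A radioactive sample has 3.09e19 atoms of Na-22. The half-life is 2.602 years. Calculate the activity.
A = λN = 8.231e18 decays/year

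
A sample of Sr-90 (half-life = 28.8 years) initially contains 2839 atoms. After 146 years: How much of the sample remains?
N = N₀(1/2)^(t/t½) = 84.55 atoms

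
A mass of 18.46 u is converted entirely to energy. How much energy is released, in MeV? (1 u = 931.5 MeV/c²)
E = mc² = 17200 MeV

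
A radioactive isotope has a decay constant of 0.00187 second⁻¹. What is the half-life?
t½ = ln(2)/λ = 370.7 seconds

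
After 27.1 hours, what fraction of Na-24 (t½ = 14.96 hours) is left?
N/N₀ = (1/2)^(t/t½) = 0.2849 = 28.5%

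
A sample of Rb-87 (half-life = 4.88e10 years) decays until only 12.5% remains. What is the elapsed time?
t = t½ × log₂(N₀/N) = 1.464e11 years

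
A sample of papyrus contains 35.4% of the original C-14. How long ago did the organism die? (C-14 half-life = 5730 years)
Age = t½ × log₂(1/ratio) = 8585 years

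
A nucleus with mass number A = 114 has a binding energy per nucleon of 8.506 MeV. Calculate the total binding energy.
B.E. = 8.506 × 114 = 969.7 MeV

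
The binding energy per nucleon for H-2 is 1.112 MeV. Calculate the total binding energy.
B.E. = 1.112 × 2 = 2.224 MeV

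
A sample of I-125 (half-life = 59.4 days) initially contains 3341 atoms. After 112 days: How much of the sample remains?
N = N₀(1/2)^(t/t½) = 904.2 atoms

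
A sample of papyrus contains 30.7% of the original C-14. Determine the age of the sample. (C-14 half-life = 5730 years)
Age = t½ × log₂(1/ratio) = 9762 years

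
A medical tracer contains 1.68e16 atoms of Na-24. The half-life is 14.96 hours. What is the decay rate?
A = λN = 7.784e14 decays/hour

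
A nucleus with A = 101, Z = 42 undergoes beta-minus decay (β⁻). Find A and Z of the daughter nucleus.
Daughter: A = 101, Z = 43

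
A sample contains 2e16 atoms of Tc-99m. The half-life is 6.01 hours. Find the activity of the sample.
A = λN = 2.307e15 decays/hour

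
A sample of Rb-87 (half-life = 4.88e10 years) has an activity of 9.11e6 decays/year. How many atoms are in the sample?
N = A/λ = 6.414e17 atoms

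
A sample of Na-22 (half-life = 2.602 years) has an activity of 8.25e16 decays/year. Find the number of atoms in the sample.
N = A/λ = 3.097e17 atoms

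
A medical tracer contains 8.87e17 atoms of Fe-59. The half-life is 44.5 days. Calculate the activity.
A = λN = 1.382e16 decays/day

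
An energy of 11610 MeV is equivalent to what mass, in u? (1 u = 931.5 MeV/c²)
m = E/c² = 12.46 u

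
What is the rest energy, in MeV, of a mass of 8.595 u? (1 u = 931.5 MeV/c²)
E = mc² = 8006 MeV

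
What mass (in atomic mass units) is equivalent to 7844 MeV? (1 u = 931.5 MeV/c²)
m = E/c² = 8.421 u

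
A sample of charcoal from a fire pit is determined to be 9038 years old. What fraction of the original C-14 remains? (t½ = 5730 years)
N/N₀ = (1/2)^(t/t½) = 0.3351 = 33.5%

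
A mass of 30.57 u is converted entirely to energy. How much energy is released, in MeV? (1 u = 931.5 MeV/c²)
E = mc² = 28480 MeV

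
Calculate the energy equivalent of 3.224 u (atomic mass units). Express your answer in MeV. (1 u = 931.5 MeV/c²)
E = mc² = 3003 MeV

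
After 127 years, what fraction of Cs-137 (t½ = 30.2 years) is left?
N/N₀ = (1/2)^(t/t½) = 0.05421 = 5.42%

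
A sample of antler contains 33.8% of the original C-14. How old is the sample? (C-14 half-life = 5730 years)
Age = t½ × log₂(1/ratio) = 8967 years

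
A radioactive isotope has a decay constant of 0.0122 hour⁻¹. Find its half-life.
t½ = ln(2)/λ = 56.82 hours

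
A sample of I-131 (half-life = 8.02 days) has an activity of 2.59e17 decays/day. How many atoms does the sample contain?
N = A/λ = 2.997e18 atoms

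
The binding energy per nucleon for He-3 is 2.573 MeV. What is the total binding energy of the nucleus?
B.E. = 2.573 × 3 = 7.719 MeV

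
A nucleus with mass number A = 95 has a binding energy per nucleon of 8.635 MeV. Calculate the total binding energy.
B.E. = 8.635 × 95 = 820.3 MeV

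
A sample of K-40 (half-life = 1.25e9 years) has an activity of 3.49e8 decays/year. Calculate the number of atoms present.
N = A/λ = 6.294e17 atoms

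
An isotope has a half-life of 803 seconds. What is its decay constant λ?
λ = ln(2)/t½ = 8.632e-4 second⁻¹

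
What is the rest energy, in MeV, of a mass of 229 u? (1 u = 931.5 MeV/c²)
E = mc² = 2.133e5 MeV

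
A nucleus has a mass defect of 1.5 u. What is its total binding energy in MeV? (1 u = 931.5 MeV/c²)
B.E. = Δm × 931.5 = 1397 MeV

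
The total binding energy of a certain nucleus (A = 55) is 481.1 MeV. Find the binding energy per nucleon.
B.E./A = 481.1/55 = 8.747 MeV/nucleon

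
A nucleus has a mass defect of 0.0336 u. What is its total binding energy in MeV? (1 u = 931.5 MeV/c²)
B.E. = Δm × 931.5 = 31.3 MeV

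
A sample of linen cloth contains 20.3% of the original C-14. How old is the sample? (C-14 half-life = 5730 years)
Age = t½ × log₂(1/ratio) = 13180 years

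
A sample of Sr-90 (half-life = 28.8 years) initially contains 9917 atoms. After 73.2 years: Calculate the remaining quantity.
N = N₀(1/2)^(t/t½) = 1703 atoms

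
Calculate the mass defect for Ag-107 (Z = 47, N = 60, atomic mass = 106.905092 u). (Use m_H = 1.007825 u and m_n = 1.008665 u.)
Δm = Z·m_H + N·m_n − M = 0.9826 u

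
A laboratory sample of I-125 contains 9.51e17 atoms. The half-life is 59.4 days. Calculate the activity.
A = λN = 1.11e16 decays/day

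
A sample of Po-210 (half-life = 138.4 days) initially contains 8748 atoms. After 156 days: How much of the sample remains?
N = N₀(1/2)^(t/t½) = 4005 atoms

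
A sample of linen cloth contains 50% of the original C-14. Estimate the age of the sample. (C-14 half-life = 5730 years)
Age = t½ × log₂(1/ratio) = 5730 years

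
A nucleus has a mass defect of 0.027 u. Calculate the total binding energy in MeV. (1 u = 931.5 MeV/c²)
B.E. = Δm × 931.5 = 25.15 MeV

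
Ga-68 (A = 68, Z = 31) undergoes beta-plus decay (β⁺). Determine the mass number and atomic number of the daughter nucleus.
Daughter: A = 68, Z = 30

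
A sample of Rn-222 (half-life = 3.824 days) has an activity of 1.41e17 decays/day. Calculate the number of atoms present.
N = A/λ = 7.779e17 atoms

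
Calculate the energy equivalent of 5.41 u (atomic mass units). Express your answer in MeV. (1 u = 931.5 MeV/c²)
E = mc² = 5039 MeV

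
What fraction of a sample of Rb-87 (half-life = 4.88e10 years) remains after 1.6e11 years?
N/N₀ = (1/2)^(t/t½) = 0.103 = 10.3%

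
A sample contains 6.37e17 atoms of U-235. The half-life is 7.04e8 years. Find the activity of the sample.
A = λN = 6.272e8 decays/year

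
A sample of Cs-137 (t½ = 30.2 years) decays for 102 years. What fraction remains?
N/N₀ = (1/2)^(t/t½) = 0.09622 = 9.62%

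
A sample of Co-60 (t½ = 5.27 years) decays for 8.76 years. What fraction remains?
N/N₀ = (1/2)^(t/t½) = 0.3159 = 31.6%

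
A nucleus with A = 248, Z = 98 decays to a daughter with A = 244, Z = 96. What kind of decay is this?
ΔA = -4, ΔZ = -2 ⇒ alpha decay (α)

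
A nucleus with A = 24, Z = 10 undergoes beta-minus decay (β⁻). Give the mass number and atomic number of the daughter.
Daughter: A = 24, Z = 11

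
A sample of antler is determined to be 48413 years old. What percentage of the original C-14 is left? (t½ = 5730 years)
N/N₀ = (1/2)^(t/t½) = 0.002861 = 0.286%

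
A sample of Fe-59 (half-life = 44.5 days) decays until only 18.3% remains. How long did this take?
t = t½ × log₂(N₀/N) = 109 days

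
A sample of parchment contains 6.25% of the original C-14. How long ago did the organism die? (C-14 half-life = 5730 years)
Age = t½ × log₂(1/ratio) = 22920 years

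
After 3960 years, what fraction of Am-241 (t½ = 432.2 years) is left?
N/N₀ = (1/2)^(t/t½) = 0.001745 = 0.175%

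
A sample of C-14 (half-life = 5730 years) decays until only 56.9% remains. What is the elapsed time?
t = t½ × log₂(N₀/N) = 4661 years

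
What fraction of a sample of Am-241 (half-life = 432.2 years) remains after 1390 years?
N/N₀ = (1/2)^(t/t½) = 0.1076 = 10.8%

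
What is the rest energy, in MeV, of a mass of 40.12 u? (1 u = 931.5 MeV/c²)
E = mc² = 37370 MeV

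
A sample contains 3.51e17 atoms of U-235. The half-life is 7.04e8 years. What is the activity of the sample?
A = λN = 3.456e8 decays/year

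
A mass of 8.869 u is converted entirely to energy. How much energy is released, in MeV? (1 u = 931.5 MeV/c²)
E = mc² = 8261 MeV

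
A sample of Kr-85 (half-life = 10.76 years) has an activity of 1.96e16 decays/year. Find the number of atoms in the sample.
N = A/λ = 3.043e17 atoms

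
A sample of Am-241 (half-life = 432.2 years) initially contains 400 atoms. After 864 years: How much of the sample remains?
N = N₀(1/2)^(t/t½) = 100.1 atoms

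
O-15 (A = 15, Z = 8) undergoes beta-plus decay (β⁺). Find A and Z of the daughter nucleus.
Daughter: A = 15, Z = 7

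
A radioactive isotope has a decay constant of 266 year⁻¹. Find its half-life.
t½ = ln(2)/λ = 0.002606 years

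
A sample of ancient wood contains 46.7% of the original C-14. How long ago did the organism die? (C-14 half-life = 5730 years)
Age = t½ × log₂(1/ratio) = 6294 years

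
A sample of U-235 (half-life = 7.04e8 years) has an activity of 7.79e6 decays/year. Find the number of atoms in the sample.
N = A/λ = 7.912e15 atoms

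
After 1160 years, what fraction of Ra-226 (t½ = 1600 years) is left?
N/N₀ = (1/2)^(t/t½) = 0.605 = 60.5%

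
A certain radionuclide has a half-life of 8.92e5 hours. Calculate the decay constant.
λ = ln(2)/t½ = 7.771e-7 hour⁻¹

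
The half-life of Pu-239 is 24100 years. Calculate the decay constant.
λ = ln(2)/t½ = 2.876e-5 year⁻¹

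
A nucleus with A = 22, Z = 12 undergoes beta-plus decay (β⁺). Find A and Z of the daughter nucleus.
Daughter: A = 22, Z = 11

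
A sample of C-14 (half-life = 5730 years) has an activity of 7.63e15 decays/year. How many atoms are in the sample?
N = A/λ = 6.307e19 atoms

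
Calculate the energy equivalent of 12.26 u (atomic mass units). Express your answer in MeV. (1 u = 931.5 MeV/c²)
E = mc² = 11420 MeV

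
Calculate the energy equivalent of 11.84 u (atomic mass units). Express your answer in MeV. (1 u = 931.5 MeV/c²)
E = mc² = 11030 MeV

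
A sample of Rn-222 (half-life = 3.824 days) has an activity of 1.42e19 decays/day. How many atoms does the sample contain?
N = A/λ = 7.834e19 atoms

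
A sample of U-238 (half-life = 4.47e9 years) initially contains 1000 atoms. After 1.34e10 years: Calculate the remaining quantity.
N = N₀(1/2)^(t/t½) = 125.2 atoms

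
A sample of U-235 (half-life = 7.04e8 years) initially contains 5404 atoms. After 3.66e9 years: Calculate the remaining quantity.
N = N₀(1/2)^(t/t½) = 147.1 atoms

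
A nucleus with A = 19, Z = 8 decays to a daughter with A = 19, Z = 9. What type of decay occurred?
ΔA = 0, ΔZ = +1 ⇒ beta-minus decay (β⁻)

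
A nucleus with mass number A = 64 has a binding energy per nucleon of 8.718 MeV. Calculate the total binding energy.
B.E. = 8.718 × 64 = 558 MeV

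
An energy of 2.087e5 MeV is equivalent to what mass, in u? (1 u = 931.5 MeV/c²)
m = E/c² = 224 u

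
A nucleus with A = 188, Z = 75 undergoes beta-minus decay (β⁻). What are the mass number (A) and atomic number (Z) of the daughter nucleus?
Daughter: A = 188, Z = 76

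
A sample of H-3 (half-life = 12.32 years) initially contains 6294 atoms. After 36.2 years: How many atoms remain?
N = N₀(1/2)^(t/t½) = 821.1 atoms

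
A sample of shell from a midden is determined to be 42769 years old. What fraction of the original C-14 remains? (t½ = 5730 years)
N/N₀ = (1/2)^(t/t½) = 0.005664 = 0.566%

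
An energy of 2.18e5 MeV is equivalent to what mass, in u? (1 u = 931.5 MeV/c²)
m = E/c² = 234 u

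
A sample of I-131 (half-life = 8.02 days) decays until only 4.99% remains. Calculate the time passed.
t = t½ × log₂(N₀/N) = 34.69 days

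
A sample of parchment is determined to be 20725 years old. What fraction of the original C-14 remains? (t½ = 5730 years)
N/N₀ = (1/2)^(t/t½) = 0.08151 = 8.15%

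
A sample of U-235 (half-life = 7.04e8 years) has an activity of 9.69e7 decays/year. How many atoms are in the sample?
N = A/λ = 9.842e16 atoms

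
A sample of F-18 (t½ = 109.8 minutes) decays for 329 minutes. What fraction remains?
N/N₀ = (1/2)^(t/t½) = 0.1253 = 12.5%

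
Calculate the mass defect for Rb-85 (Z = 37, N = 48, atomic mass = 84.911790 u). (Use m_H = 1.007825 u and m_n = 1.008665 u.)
Δm = Z·m_H + N·m_n − M = 0.7937 u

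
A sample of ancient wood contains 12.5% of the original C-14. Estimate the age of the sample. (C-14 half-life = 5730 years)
Age = t½ × log₂(1/ratio) = 17190 years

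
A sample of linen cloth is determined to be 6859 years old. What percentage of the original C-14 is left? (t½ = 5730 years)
N/N₀ = (1/2)^(t/t½) = 0.4362 = 43.6%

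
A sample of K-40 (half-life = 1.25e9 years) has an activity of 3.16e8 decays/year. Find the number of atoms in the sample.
N = A/λ = 5.699e17 atoms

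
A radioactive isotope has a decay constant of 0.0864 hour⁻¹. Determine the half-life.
t½ = ln(2)/λ = 8.023 hours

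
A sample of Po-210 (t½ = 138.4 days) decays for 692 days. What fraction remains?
N/N₀ = (1/2)^(t/t½) = 0.03125 = 3.12%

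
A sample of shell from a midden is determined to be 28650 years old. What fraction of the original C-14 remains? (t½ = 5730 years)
N/N₀ = (1/2)^(t/t½) = 0.03125 = 3.12%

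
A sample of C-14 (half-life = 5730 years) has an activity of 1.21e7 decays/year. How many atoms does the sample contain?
N = A/λ = 1e11 atoms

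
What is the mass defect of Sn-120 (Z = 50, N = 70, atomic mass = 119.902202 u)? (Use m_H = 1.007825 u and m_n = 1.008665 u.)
Δm = Z·m_H + N·m_n − M = 1.096 u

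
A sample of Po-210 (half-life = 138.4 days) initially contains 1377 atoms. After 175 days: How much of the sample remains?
N = N₀(1/2)^(t/t½) = 573.2 atoms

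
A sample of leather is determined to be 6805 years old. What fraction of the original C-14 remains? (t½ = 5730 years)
N/N₀ = (1/2)^(t/t½) = 0.439 = 43.9%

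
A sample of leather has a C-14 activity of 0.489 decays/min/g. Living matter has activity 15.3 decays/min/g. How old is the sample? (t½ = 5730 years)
Age = t½ × log₂(A₀/A) = 28460 years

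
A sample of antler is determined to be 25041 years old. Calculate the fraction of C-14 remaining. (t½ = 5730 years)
N/N₀ = (1/2)^(t/t½) = 0.04836 = 4.84%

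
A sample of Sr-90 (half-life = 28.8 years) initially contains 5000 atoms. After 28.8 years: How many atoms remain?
N = N₀(1/2)^(t/t½) = 2500 atoms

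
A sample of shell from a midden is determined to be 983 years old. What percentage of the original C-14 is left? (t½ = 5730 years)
N/N₀ = (1/2)^(t/t½) = 0.8879 = 88.8%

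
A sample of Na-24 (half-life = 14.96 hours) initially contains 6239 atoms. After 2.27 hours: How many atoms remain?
N = N₀(1/2)^(t/t½) = 5616 atoms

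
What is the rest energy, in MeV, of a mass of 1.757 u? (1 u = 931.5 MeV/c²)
E = mc² = 1637 MeV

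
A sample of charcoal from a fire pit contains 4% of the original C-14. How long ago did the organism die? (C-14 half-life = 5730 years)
Age = t½ × log₂(1/ratio) = 26610 years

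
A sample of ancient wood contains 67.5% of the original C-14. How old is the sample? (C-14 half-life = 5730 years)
Age = t½ × log₂(1/ratio) = 3249 years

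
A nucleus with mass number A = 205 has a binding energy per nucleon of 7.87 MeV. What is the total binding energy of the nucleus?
B.E. = 7.87 × 205 = 1613 MeV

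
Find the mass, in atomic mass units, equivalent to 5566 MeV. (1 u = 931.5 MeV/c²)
m = E/c² = 5.975 u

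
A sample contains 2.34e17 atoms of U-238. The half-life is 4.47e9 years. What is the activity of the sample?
A = λN = 3.629e7 decays/year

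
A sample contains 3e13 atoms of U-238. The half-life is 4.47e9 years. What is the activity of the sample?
A = λN = 4652 decays/year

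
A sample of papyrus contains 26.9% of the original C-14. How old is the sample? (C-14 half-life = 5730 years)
Age = t½ × log₂(1/ratio) = 10850 years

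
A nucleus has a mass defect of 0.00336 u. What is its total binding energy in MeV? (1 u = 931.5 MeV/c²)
B.E. = Δm × 931.5 = 3.13 MeV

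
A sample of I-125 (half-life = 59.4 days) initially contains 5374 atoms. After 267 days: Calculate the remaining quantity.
N = N₀(1/2)^(t/t½) = 238.3 atoms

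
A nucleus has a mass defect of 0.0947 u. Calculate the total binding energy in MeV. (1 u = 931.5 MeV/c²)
B.E. = Δm × 931.5 = 88.21 MeV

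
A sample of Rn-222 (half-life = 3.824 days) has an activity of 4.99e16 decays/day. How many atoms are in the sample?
N = A/λ = 2.753e17 atoms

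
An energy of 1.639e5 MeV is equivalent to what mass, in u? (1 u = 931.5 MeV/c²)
m = E/c² = 176 u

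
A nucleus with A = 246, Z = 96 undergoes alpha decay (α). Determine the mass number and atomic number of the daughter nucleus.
Daughter: A = 242, Z = 94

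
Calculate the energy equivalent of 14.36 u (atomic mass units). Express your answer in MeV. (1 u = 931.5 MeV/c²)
E = mc² = 13380 MeV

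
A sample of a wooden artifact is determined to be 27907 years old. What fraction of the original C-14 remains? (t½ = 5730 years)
N/N₀ = (1/2)^(t/t½) = 0.03419 = 3.42%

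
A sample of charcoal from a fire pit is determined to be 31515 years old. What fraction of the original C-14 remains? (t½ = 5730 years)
N/N₀ = (1/2)^(t/t½) = 0.0221 = 2.21%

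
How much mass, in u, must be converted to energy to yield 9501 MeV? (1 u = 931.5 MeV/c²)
m = E/c² = 10.2 u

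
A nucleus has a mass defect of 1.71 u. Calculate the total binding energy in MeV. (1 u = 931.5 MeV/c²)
B.E. = Δm × 931.5 = 1593 MeV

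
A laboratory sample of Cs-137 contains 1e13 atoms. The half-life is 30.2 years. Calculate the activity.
A = λN = 2.295e11 decays/year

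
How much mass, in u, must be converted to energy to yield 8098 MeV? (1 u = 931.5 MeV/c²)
m = E/c² = 8.694 u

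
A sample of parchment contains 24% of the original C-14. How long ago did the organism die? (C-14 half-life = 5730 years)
Age = t½ × log₂(1/ratio) = 11800 years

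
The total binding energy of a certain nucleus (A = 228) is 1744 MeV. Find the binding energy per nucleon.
B.E./A = 1744/228 = 7.649 MeV/nucleon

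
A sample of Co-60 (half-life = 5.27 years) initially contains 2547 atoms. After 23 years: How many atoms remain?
N = N₀(1/2)^(t/t½) = 123.7 atoms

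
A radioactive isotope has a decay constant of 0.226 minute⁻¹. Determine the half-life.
t½ = ln(2)/λ = 3.067 minutes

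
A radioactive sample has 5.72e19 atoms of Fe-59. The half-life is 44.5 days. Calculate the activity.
A = λN = 8.91e17 decays/day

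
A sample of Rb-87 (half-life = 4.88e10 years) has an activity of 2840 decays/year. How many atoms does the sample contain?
N = A/λ = 1.999e14 atoms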